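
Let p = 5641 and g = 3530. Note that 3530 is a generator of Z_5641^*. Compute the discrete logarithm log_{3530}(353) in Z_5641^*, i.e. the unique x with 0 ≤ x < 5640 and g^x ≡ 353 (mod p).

4189

Baby-step giant-step with m = ceil(sqrt(5640)) = 76.
Baby table (3530^j mod 5641 for j=0..75):
  0:1  1:3530  2:5572  3:4634  4:4761  5:1791  6:4310  7:523
  8:1583  9:3400  10:3593  11:2322  12:287  13:3371  14:2761  15:4323
  16:1285  17:686  18:1591  19:3435  20:3041  21:5548  22:4529  23:776
  24:3395  25:2866  26:2667  27:5322  28:2130  29:5088  30:5337  31:4311
  32:4053  33:1514  34:2393  35:2713  36:4113  37:4597  38:3894  39:4344
  40:2082  41:4878  42:3008  43:1878  44:1165  45:161  46:4230  47:173
  48:1462  49:4986  50:660  51:67  52:5229  53:1018  54:223  55:3091
  56:1536  57:1079  58:1195  59:4523  60:2160  61:3809  62:3267  63:2306
  64:217  65:4475  66:1950  67:1480  68:834  69:5059  70:4505  71:671
  72:5051  73:4470  74:1223  75:1825
Giant step factor: 3530^(-76) ≡ 3538 (mod 5641).
Scan 353·3538^i mod 5641 for i = 0, 1, …:
  i=0: 353   i=1: 2253   i=2: 381   i=3: 5420
  i=4: 2201   i=5: 2558   i=6: 2040   i=7: 2681
  i=8: 2857   i=9: 5035     …   i=54: 2383
  i=55: 3400
Match at i=55, j=9: x = 55·76 + 9 = 4189.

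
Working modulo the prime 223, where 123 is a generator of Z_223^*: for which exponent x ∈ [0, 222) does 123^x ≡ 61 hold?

Baby-step giant-step with m = ceil(sqrt(222)) = 15.
Baby table (123^j mod 223 for j=0..14):
  0:1  1:123  2:188  3:155  4:110  5:150  6:164  7:102
  8:58  9:221  10:200  11:70  12:136  13:3  14:146
Giant step factor: 123^(-15) ≡ 206 (mod 223).
Scan 61·206^i mod 223 for i = 0, 1, …:
  i=0: 61   i=1: 78   i=2: 12   i=3: 19
  i=4: 123
Match at i=4, j=1: x = 4·15 + 1 = 61.

61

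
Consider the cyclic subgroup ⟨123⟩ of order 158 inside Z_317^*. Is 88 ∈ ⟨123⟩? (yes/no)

no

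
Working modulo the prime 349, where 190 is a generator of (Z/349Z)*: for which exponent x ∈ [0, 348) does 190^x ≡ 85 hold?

208

Baby-step giant-step with m = ceil(sqrt(348)) = 19.
Baby table (190^j mod 349 for j=0..18):
  0:1  1:190  2:153  3:103  4:26  5:54  6:139  7:235
  8:327  9:8  10:124  11:177  12:126  13:208  14:83  15:65
  16:135  17:173  18:64
Giant step factor: 190^(-19) ≡ 184 (mod 349).
Scan 85·184^i mod 349 for i = 0, 1, …:
  i=0: 85   i=1: 284   i=2: 255   i=3: 154
  i=4: 67   i=5: 113   i=6: 201   i=7: 339
  i=8: 254   i=9: 319   i=10: 64
Match at i=10, j=18: x = 10·19 + 18 = 208.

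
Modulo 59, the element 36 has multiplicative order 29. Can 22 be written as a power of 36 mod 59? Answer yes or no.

yes

22 ∈ ⟨36⟩ iff 22^29 ≡ 1 (mod 59), since |⟨36⟩| = 29.
22^29 mod 59 = 1.
Since 1 = 1, 22 lies in the subgroup.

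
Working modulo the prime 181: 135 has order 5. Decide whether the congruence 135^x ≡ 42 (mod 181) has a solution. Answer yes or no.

yes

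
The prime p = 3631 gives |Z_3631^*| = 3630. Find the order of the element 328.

605

The order of 328 must divide p − 1 = 3630 = 2 · 3 · 5 · 11^2.
Divisors: 1, 2, 3, 5, 6, 10, 11, 15, 22, 30, 33, 55, 66, 110, 121, 165, 242, 330, 363, 605, 726, 1210, 1815, 3630.
Check each in increasing order: 328^1 ≡ 328;  328^2 ≡ 2285;  328^3 ≡ 1494;  328^5 ≡ 650;  328^6 ≡ 2602;  328^10 ≡ 1304;  328^11 ≡ 2885;  328^15 ≡ 1577;  328^22 ≡ 973;  328^30 ≡ 3325;  328^33 ≡ 342;  328^55 ≡ 2345;  328^66 ≡ 772;  328^110 ≡ 1691;  328^121 ≡ 2102;  328^165 ≡ 343;  328^242 ≡ 3108;  328^330 ≡ 1457;  328^363 ≡ 847;  328^605 ≡ 1.
Smallest exponent giving 1 is 605.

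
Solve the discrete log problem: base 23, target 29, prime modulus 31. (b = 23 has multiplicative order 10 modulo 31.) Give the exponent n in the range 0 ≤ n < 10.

7

Successive powers of 23 modulo 31:
  23^0=1  23^1=23  23^2=2  23^3=15  23^4=4  23^5=30
  23^6=8  23^7=29
So 23^7 ≡ 29 (mod 31), giving n = 7.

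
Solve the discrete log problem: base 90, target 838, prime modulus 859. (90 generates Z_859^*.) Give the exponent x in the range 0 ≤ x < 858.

810

Baby-step giant-step with m = ceil(sqrt(858)) = 30.
Baby table (90^j mod 859 for j=0..29):
  0:1  1:90  2:369  3:568  4:439  5:855  6:499  7:242
  8:305  9:821  10:16  11:581  12:750  13:498  14:152  15:795
  16:253  17:436  18:585  19:251  20:256  21:706  22:833  23:237
  24:714  25:694  26:612  27:104  28:770  29:580
Giant step factor: 90^(-30) ≡ 600 (mod 859).
Scan 838·600^i mod 859 for i = 0, 1, …:
  i=0: 838   i=1: 285   i=2: 59   i=3: 181
  i=4: 366   i=5: 555   i=6: 567   i=7: 36
  i=8: 125   i=9: 267     …   i=26: 660
  i=27: 1
Match at i=27, j=0: x = 27·30 + 0 = 810.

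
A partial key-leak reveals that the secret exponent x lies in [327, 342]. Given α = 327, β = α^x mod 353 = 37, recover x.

Compute 327^327 mod 353 = 154, then multiply by 327 repeatedly:
  327^327=154  327^328=232  327^329=322  327^330=100  327^331=224
  327^332=177  327^333=340  327^334=338  327^335=37
Found 37 at exponent 335.

335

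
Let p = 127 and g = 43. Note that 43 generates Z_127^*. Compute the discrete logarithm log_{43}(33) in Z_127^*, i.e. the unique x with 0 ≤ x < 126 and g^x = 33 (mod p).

Baby-step giant-step with m = ceil(sqrt(126)) = 12.
Baby table (43^j mod 127 for j=0..11):
  0:1  1:43  2:71  3:5  4:88  5:101  6:25  7:59
  8:124  9:125  10:41  11:112
Giant step factor: 43^(-12) ≡ 38 (mod 127).
Scan 33·38^i mod 127 for i = 0, 1, …:
  i=0: 33   i=1: 111   i=2: 27   i=3: 10
  i=4: 126   i=5: 89   i=6: 80   i=7: 119
  i=8: 77   i=9: 5
Match at i=9, j=3: x = 9·12 + 3 = 111.

111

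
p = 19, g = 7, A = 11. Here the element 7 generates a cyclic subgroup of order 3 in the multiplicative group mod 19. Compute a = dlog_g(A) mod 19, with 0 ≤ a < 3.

Successive powers of 7 modulo 19:
  7^0=1  7^1=7  7^2=11
So 7^2 ≡ 11 (mod 19), giving a = 2.

2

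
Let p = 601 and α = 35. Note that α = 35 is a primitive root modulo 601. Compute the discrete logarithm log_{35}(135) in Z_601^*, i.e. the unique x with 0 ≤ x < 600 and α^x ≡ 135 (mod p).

362

Baby-step giant-step with m = ceil(sqrt(600)) = 25.
Baby table (35^j mod 601 for j=0..24):
  0:1  1:35  2:23  3:204  4:529  5:485  6:147  7:337
  8:376  9:539  10:234  11:377  12:574  13:257  14:581  15:502
  16:141  17:127  18:238  19:517  20:65  21:472  22:293  23:38
  24:128
Giant step factor: 35^(-25) ≡ 295 (mod 601).
Scan 135·295^i mod 601 for i = 0, 1, …:
  i=0: 135   i=1: 159   i=2: 27   i=3: 152
  i=4: 366   i=5: 391   i=6: 554   i=7: 559
  i=8: 231   i=9: 232     …   i=13: 442
  i=14: 574
Match at i=14, j=12: x = 14·25 + 12 = 362.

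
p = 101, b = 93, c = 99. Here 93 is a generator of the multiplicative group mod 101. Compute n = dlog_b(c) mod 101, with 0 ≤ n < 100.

67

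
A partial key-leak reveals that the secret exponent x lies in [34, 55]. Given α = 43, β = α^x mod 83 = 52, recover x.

Compute 43^34 mod 83 = 70, then multiply by 43 repeatedly:
  43^34=70  43^35=22  43^36=33  43^37=8  43^38=12
  43^39=18  43^40=27  43^41=82  43^42=40  43^43=60
  43^44=7  43^45=52
Found 52 at exponent 45.

45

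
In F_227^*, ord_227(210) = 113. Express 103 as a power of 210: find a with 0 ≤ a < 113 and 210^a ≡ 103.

10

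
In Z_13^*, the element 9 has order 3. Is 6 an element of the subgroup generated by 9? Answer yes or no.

6 ∈ ⟨9⟩ iff 6^3 ≡ 1 (mod 13), since |⟨9⟩| = 3.
6^3 mod 13 = 8.
Since 8 ≠ 1, 6 does not lie in the subgroup.

no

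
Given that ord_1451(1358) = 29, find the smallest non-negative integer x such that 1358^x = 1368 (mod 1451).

10

Successive powers of 1358 modulo 1451:
  1358^0=1  1358^1=1358  1358^2=1394  1358^3=948  1358^4=347  1358^5=1102
  1358^6=535  1358^7=1030  1358^8=1427  1358^9=781  1358^10=1368
So 1358^10 ≡ 1368 (mod 1451), giving x = 10.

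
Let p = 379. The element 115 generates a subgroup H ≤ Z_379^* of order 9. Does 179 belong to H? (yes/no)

no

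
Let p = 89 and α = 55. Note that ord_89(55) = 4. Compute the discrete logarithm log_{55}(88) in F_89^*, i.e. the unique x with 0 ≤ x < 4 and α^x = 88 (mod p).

Successive powers of 55 modulo 89:
  55^0=1  55^1=55  55^2=88
So 55^2 ≡ 88 (mod 89), giving x = 2.

2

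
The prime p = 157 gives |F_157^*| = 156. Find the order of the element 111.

The order of 111 must divide p − 1 = 156 = 2^2 · 3 · 13.
Divisors: 1, 2, 3, 4, 6, 12, 13, 26, 39, 52, 78, 156.
Check each in increasing order: 111^1 ≡ 111;  111^2 ≡ 75;  111^3 ≡ 4;  111^4 ≡ 130;  111^6 ≡ 16;  111^12 ≡ 99;  111^13 ≡ 156;  111^26 ≡ 1.
Smallest exponent giving 1 is 26.

26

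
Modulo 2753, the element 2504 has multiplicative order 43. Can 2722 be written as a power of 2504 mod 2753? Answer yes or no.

no

2722 ∈ ⟨2504⟩ iff 2722^43 ≡ 1 (mod 2753), since |⟨2504⟩| = 43.
2722^43 mod 2753 = 716.
Since 716 ≠ 1, 2722 does not lie in the subgroup.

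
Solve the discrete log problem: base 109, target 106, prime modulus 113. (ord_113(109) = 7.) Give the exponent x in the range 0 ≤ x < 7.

Successive powers of 109 modulo 113:
  109^0=1  109^1=109  109^2=16  109^3=49  109^4=30  109^5=106
So 109^5 ≡ 106 (mod 113), giving x = 5.

5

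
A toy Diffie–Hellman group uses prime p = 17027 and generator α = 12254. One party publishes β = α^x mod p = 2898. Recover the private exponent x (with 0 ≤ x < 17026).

12127

Baby-step giant-step with m = ceil(sqrt(17026)) = 131.
Baby table (12254^j mod 17027 for j=0..130):
  0:1  1:12254  2:16430  3:5972  4:15869  5:10386  6:10246  7:14413
  8:12858  9:11101  10:2951  11:13233  12:9061  13:427  14:5169  15:486
  16:13021  17:16344  18:7802  19:16130  20:7604  21:7672  22:6621  23:79
  24:14554  25:3918  26:12059  27:10680  28:3198  29:9165  30:14845  31:11189
  32:8602  33:11778  34:6760  35:685  36:16706  37:16730  38:4340  39:7039
  40:14151  41:3386  42:14272  43:4771  44:10143  45:12249  46:6241  47:8957
  48:3036  49:16176  50:9397  51:14264  52:8901  53:14919  54:15554  55:15505
  56:11004  57:6203  58:3034  59:8695  60:10591  61:2320  62:11217  63:11174
  64:12089  65:3706  66:2315  67:1028  68:14159  69:16283  70:9496  71:1466
  72:879  73:10202  74:3074  75:5072  76:3738  77:2822  78:15978  79:939
  80:13281  81:1308  82:5825  83:2366  84:13010  85:739  86:14369  87:1519
  88:3315  89:12615  90:13104  91:11806  92:9332  93:996  94:13652  95:1333
  96:5689  97:4468  98:9067  99:5843  100:1587  101:2264  102:6073  103:10552
  104:1170  105:446  106:16644  107:6170  108:7300  109:11369  110:812  111:6480
  112:9019  113:13596  114:13216  115:5067  116:10576  117:5807  118:3145  119:6729
  120:12432  121:1159  122:1868  123:6184  124:8586  125:3011  126:16312  127:7295
  128:1180  129:3797  130:10674
Giant step factor: 12254^(-131) ≡ 14486 (mod 17027).
Scan 2898·14486^i mod 17027 for i = 0, 1, …:
  i=0: 2898   i=1: 8873   i=2: 14482   i=3: 13612
  i=4: 10772   i=5: 7764   i=6: 5969   i=7: 3828
  i=8: 12496   i=9: 3019     …   i=91: 5151
  i=92: 5072
Match at i=92, j=75: x = 92·131 + 75 = 12127.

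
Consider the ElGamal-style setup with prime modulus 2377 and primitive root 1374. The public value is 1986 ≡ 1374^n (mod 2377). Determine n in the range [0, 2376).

Baby-step giant-step with m = ceil(sqrt(2376)) = 49.
Baby table (1374^j mod 2377 for j=0..48):
  0:1  1:1374  2:538  3:2342  4:1827  5:186  6:1225  7:234
  8:621  9:2288  10:1318  11:2035  12:738  13:1410  14:85  15:317
  16:567  17:1779  18:790  19:1548  20:1914  21:874  22:491  23:1943
  24:311  25:1831  26:928  27:1000  28:94  29:798  30:655  31:1464
  32:594  33:845  34:1054  35:603  36:1326  37:1142  38:288  39:1130
  40:439  41:1805  42:859  43:1274  44:1004  45:836  46:573  47:515
  48:1641
Giant step factor: 1374^(-49) ≡ 318 (mod 2377).
Scan 1986·318^i mod 2377 for i = 0, 1, …:
  i=0: 1986   i=1: 1643   i=2: 1911   i=3: 1563
  i=4: 241   i=5: 574   i=6: 1880   i=7: 1213
  i=8: 660   i=9: 704     …   i=33: 1011
  i=34: 603
Match at i=34, j=35: n = 34·49 + 35 = 1701.

1701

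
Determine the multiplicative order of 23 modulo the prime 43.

21

The order of 23 must divide p − 1 = 42 = 2 · 3 · 7.
Divisors: 1, 2, 3, 6, 7, 14, 21, 42.
Check each in increasing order: 23^1 ≡ 23;  23^2 ≡ 13;  23^3 ≡ 41;  23^6 ≡ 4;  23^7 ≡ 6;  23^14 ≡ 36;  23^21 ≡ 1.
Smallest exponent giving 1 is 21.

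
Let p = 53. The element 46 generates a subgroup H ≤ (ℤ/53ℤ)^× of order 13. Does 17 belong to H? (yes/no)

no

17 ∈ ⟨46⟩ iff 17^13 ≡ 1 (mod 53), since |⟨46⟩| = 13.
17^13 mod 53 = 52.
Since 52 ≠ 1, 17 does not lie in the subgroup.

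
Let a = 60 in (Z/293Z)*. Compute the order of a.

73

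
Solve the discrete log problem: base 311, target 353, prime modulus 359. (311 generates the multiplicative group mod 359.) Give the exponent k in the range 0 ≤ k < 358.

229

Baby-step giant-step with m = ceil(sqrt(358)) = 19.
Baby table (311^j mod 359 for j=0..18):
  0:1  1:311  2:150  3:339  4:242  5:231  6:41  7:186
  8:47  9:257  10:229  11:137  12:245  13:87  14:132  15:126
  16:55  17:232  18:352
Giant step factor: 311^(-19) ≡ 78 (mod 359).
Scan 353·78^i mod 359 for i = 0, 1, …:
  i=0: 353   i=1: 250   i=2: 114   i=3: 276
  i=4: 347   i=5: 141   i=6: 228   i=7: 193
  i=8: 335   i=9: 282   i=10: 97   i=11: 27
  i=12: 311
Match at i=12, j=1: k = 12·19 + 1 = 229.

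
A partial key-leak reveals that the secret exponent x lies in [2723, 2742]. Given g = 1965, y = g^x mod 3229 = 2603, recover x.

Compute 1965^2723 mod 3229 = 566, then multiply by 1965 repeatedly:
  1965^2723=566  1965^2724=1414  1965^2725=1570  1965^2726=1355  1965^2727=1879
  1965^2728=1488  1965^2729=1675  1965^2730=1024  1965^2731=493  1965^2732=45
  1965^2733=1242  1965^2734=2635  1965^2735=1688  1965^2736=737  1965^2737=1613
  1965^2738=1896  1965^2739=2603
Found 2603 at exponent 2739.

2739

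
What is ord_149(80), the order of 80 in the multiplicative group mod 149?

37

The order of 80 must divide p − 1 = 148 = 2^2 · 37.
Divisors: 1, 2, 4, 37, 74, 148.
Check each in increasing order: 80^1 ≡ 80;  80^2 ≡ 142;  80^4 ≡ 49;  80^37 ≡ 1.
Smallest exponent giving 1 is 37.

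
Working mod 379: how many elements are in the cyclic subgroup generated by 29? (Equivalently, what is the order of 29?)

126

The order of 29 must divide p − 1 = 378 = 2 · 3^3 · 7.
Divisors: 1, 2, 3, 6, 7, 9, 14, 18, 21, 27, 42, 54, 63, 126, 189, 378.
Check each in increasing order: 29^1 ≡ 29;  29^2 ≡ 83;  29^3 ≡ 133;  29^6 ≡ 255;  29^7 ≡ 194;  29^9 ≡ 184;  29^14 ≡ 115;  29^18 ≡ 125;  29^21 ≡ 328;  29^27 ≡ 260;  29^42 ≡ 327;  29^54 ≡ 138;  29^63 ≡ 378;  29^126 ≡ 1.
Smallest exponent giving 1 is 126.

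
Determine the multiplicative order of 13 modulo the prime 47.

46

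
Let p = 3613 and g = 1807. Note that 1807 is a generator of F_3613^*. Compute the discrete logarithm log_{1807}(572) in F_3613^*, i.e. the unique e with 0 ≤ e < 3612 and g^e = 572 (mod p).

Baby-step giant-step with m = ceil(sqrt(3612)) = 61.
Baby table (1807^j mod 3613 for j=0..60):
  0:1  1:1807  2:2710  3:1355  4:2484  5:1242  6:621  7:2117
  8:2865  9:3239  10:3426  11:1713  12:2663  13:3138  14:1569  15:2591
  16:3102  17:1551  18:2582  19:1291  20:2452  21:1226  22:613  23:2113
  24:2863  25:3238  26:1619  27:2616  28:1308  29:654  30:327  31:1970
  32:985  33:2299  34:2956  35:1478  36:739  37:2176  38:1088  39:544
  40:272  41:136  42:68  43:34  44:17  45:1815  46:2714  47:1357
  48:2485  49:3049  50:3331  51:3472  52:1736  53:868  54:434  55:217
  56:1915  57:2764  58:1382  59:691  60:2152
Giant step factor: 1807^(-61) ≡ 3247 (mod 3613).
Scan 572·3247^i mod 3613 for i = 0, 1, …:
  i=0: 572   i=1: 202   i=2: 1941   i=3: 1355
Match at i=3, j=3: e = 3·61 + 3 = 186.

186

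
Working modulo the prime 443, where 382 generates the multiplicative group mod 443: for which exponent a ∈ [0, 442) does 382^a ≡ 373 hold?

Baby-step giant-step with m = ceil(sqrt(442)) = 22.
Baby table (382^j mod 443 for j=0..21):
  0:1  1:382  2:177  3:278  4:319  5:33  6:202  7:82
  8:314  9:338  10:203  11:21  12:48  13:173  14:79  15:54
  16:250  17:255  18:393  19:392  20:10  21:276
Giant step factor: 382^(-22) ≡ 221 (mod 443).
Scan 373·221^i mod 443 for i = 0, 1, …:
  i=0: 373   i=1: 35   i=2: 204   i=3: 341
  i=4: 51   i=5: 196   i=6: 345   i=7: 49
  i=8: 197   i=9: 123     …   i=13: 423
  i=14: 10
Match at i=14, j=20: a = 14·22 + 20 = 328.

328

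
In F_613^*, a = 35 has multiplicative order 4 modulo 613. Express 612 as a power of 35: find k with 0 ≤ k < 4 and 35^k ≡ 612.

Successive powers of 35 modulo 613:
  35^0=1  35^1=35  35^2=612
So 35^2 ≡ 612 (mod 613), giving k = 2.

2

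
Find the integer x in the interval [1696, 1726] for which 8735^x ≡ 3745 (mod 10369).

1723

Compute 8735^1696 mod 10369 = 2927, then multiply by 8735 repeatedly:
  8735^1696=2927  8735^1697=7760  8735^1698=1447  8735^1699=10103  8735^1700=9515
  8735^1701=5990  8735^1702=676  8735^1703=4899  8735^1704=10271  8735^1705=4597
  8735^1706=6027  8735^1707=2432  8735^1708=7808  8735^1709=5967  8735^1710=7151
  8735^1711=1129  8735^1712=896  8735^1713=8334  8735^1714=7110  8735^1715=5909
  8735^1716=8602  8735^1717=4696  8735^1718=10165  8735^1719=1528  8735^1720=2177
  8735^1721=9718  8735^1722=6096  8735^1723=3745
Found 3745 at exponent 1723.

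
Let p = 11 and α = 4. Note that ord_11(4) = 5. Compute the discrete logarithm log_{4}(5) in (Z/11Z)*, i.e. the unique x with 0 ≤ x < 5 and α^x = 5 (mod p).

Successive powers of 4 modulo 11:
  4^0=1  4^1=4  4^2=5
So 4^2 ≡ 5 (mod 11), giving x = 2.

2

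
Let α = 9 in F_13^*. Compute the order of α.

The order of 9 must divide p − 1 = 12 = 2^2 · 3.
Divisors: 1, 2, 3, 4, 6, 12.
Check each in increasing order: 9^1 ≡ 9;  9^2 ≡ 3;  9^3 ≡ 1.
Smallest exponent giving 1 is 3.

3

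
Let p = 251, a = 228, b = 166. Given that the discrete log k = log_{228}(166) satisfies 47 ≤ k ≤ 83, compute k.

71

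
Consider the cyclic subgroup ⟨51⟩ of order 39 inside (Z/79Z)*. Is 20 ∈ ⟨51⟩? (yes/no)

yes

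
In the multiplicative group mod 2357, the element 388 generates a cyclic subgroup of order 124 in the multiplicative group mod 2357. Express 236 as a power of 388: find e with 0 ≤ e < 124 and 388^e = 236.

55

Baby-step giant-step with m = ceil(sqrt(124)) = 12.
Baby table (388^j mod 2357 for j=0..11):
  0:1  1:388  2:2053  3:2255  4:493  5:367  6:976  7:1568
  8:278  9:1799  10:340  11:2285
Giant step factor: 388^(-12) ≡ 1104 (mod 2357).
Scan 236·1104^i mod 2357 for i = 0, 1, …:
  i=0: 236   i=1: 1274   i=2: 1724   i=3: 1197
  i=4: 1568
Match at i=4, j=7: e = 4·12 + 7 = 55.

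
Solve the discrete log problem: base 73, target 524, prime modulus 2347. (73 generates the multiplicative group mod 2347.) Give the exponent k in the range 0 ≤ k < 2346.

Baby-step giant-step with m = ceil(sqrt(2346)) = 49.
Baby table (73^j mod 2347 for j=0..48):
  0:1  1:73  2:635  3:1762  4:1888  5:1698  6:1910  7:957
  8:1798  9:2169  10:1088  11:1973  12:862  13:1904  14:519  15:335
  16:985  17:1495  18:1173  19:1137  20:856  21:1466  22:1403  23:1498
  24:1392  25:695  26:1448  27:89  28:1803  29:187  30:1916  31:1395
  32:914  33:1006  34:681  35:426  36:587  37:605  38:1919  39:1614
  40:472  41:1598  42:1651  43:826  44:1623  45:1129  46:272  47:1080
  48:1389
Giant step factor: 73^(-49) ≡ 498 (mod 2347).
Scan 524·498^i mod 2347 for i = 0, 1, …:
  i=0: 524   i=1: 435   i=2: 706   i=3: 1885
  i=4: 2277   i=5: 345   i=6: 479   i=7: 1495
Match at i=7, j=17: k = 7·49 + 17 = 360.

360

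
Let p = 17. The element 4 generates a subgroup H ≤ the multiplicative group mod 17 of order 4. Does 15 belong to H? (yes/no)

⟨4⟩ has order 4; its elements mod 17 are {1, 4, 13, 16}.
15 is not in this set.

no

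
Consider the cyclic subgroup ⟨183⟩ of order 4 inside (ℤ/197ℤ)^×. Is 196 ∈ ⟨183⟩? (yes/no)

yes

196 ∈ ⟨183⟩ iff 196^4 ≡ 1 (mod 197), since |⟨183⟩| = 4.
196^4 mod 197 = 1.
Since 1 = 1, 196 lies in the subgroup.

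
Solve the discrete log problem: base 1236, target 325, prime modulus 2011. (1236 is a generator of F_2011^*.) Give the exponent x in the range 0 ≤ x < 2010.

166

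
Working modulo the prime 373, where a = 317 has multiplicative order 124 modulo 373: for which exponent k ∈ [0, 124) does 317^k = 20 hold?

61

Baby-step giant-step with m = ceil(sqrt(124)) = 12.
Baby table (317^j mod 373 for j=0..11):
  0:1  1:317  2:152  3:67  4:351  5:113  6:13  7:18
  8:111  9:125  10:87  11:350
Giant step factor: 317^(-12) ≡ 309 (mod 373).
Scan 20·309^i mod 373 for i = 0, 1, …:
  i=0: 20   i=1: 212   i=2: 233   i=3: 8
  i=4: 234   i=5: 317
Match at i=5, j=1: k = 5·12 + 1 = 61.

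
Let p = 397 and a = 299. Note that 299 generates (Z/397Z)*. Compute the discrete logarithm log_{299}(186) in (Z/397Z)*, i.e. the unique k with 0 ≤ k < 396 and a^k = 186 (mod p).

263

Baby-step giant-step with m = ceil(sqrt(396)) = 20.
Baby table (299^j mod 397 for j=0..19):
  0:1  1:299  2:76  3:95  4:218  5:74  6:291  7:66
  8:281  9:252  10:315  11:96  12:120  13:150  14:386  15:284
  16:355  17:146  18:381  19:377
Giant step factor: 299^(-20) ≡ 127 (mod 397).
Scan 186·127^i mod 397 for i = 0, 1, …:
  i=0: 186   i=1: 199   i=2: 262   i=3: 323
  i=4: 130   i=5: 233   i=6: 213   i=7: 55
  i=8: 236   i=9: 197   i=10: 8   i=11: 222
  i=12: 7   i=13: 95
Match at i=13, j=3: k = 13·20 + 3 = 263.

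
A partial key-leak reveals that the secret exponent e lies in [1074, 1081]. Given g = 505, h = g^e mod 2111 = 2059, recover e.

Compute 505^1074 mod 2111 = 2059, then multiply by 505 repeatedly:
  505^1074=2059
Found 2059 at exponent 1074.

1074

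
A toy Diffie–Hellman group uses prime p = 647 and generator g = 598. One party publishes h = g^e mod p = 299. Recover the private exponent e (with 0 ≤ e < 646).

Baby-step giant-step with m = ceil(sqrt(646)) = 26.
Baby table (598^j mod 647 for j=0..25):
  0:1  1:598  2:460  3:105  4:31  5:422  6:26  7:20
  8:314  9:142  10:159  11:620  12:29  13:520  14:400  15:457
  16:252  17:592  18:107  19:580  20:48  21:236  22:82  23:511
  24:194  25:199
Giant step factor: 598^(-26) ≡ 436 (mod 647).
Scan 299·436^i mod 647 for i = 0, 1, …:
  i=0: 299   i=1: 317   i=2: 401   i=3: 146
  i=4: 250   i=5: 304   i=6: 556   i=7: 438
  i=8: 103   i=9: 265   i=10: 374   i=11: 20
Match at i=11, j=7: e = 11·26 + 7 = 293.

293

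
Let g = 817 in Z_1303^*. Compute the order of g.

The order of 817 must divide p − 1 = 1302 = 2 · 3 · 7 · 31.
Divisors: 1, 2, 3, 6, 7, 14, 21, 31, 42, 62, 93, 186, 217, 434, 651, 1302.
Check each in increasing order: 817^1 ≡ 817;  817^2 ≡ 353;  817^3 ≡ 438;  817^6 ≡ 303;  817^7 ≡ 1284;  817^14 ≡ 361;  817^21 ≡ 959;  817^31 ≡ 77;  817^42 ≡ 1066;  817^62 ≡ 717;  817^93 ≡ 483;  817^186 ≡ 52;  817^217 ≡ 95;  817^434 ≡ 1207;  817^651 ≡ 1.
Smallest exponent giving 1 is 651.

651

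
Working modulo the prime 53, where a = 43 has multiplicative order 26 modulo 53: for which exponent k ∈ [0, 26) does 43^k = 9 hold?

11

Successive powers of 43 modulo 53:
  43^0=1  43^1=43  43^2=47  43^3=7  43^4=36  43^5=11
  43^6=49  43^7=40  43^8=24  43^9=25  43^10=15  43^11=9
So 43^11 ≡ 9 (mod 53), giving k = 11.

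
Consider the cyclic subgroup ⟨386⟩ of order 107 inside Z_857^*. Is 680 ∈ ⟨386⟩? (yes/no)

no

680 ∈ ⟨386⟩ iff 680^107 ≡ 1 (mod 857), since |⟨386⟩| = 107.
680^107 mod 857 = 856.
Since 856 ≠ 1, 680 does not lie in the subgroup.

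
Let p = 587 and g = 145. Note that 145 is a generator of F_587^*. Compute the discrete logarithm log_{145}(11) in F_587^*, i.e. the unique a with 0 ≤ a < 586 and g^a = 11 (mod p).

151

Baby-step giant-step with m = ceil(sqrt(586)) = 25.
Baby table (145^j mod 587 for j=0..24):
  0:1  1:145  2:480  3:334  4:296  5:69  6:26  7:248
  8:153  9:466  10:65  11:33  12:89  13:578  14:456  15:376
  16:516  17:271  18:553  19:353  20:116  21:384  22:502  23:2
  24:290
Giant step factor: 145^(-25) ≡ 96 (mod 587).
Scan 11·96^i mod 587 for i = 0, 1, …:
  i=0: 11   i=1: 469   i=2: 412   i=3: 223
  i=4: 276   i=5: 81   i=6: 145
Match at i=6, j=1: a = 6·25 + 1 = 151.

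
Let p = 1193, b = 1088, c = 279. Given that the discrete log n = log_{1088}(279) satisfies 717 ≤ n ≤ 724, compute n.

721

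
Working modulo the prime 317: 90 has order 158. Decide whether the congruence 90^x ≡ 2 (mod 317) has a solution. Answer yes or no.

2 ∈ ⟨90⟩ iff 2^158 ≡ 1 (mod 317), since |⟨90⟩| = 158.
2^158 mod 317 = 316.
Since 316 ≠ 1, 2 does not lie in the subgroup.

no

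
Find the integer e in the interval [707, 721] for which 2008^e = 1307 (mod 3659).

Compute 2008^707 mod 3659 = 1598, then multiply by 2008 repeatedly:
  2008^707=1598  2008^708=3500  2008^709=2720  2008^710=2532  2008^711=1905
  2008^712=1585  2008^713=3009  2008^714=1063  2008^715=1307
Found 1307 at exponent 715.

715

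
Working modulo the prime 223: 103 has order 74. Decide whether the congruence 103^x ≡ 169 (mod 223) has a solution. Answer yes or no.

169 ∈ ⟨103⟩ iff 169^74 ≡ 1 (mod 223), since |⟨103⟩| = 74.
169^74 mod 223 = 1.
Since 1 = 1, 169 lies in the subgroup.

yes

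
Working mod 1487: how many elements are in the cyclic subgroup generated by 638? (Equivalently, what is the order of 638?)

1486

The order of 638 must divide p − 1 = 1486 = 2 · 743.
Divisors: 1, 2, 743, 1486.
Check each in increasing order: 638^1 ≡ 638;  638^2 ≡ 1093;  638^743 ≡ 1486;  638^1486 ≡ 1.
Smallest exponent giving 1 is 1486.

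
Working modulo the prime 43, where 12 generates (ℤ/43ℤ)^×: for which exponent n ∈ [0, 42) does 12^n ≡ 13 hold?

38

Baby-step giant-step with m = ceil(sqrt(42)) = 7.
Baby table (12^j mod 43 for j=0..6):
  0:1  1:12  2:15  3:8  4:10  5:34  6:21
Giant step factor: 12^(-7) ≡ 7 (mod 43).
Scan 13·7^i mod 43 for i = 0, 1, …:
  i=0: 13   i=1: 5   i=2: 35   i=3: 30
  i=4: 38   i=5: 8
Match at i=5, j=3: n = 5·7 + 3 = 38.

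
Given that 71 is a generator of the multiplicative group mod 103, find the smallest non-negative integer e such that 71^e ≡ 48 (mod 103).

Successive powers of 71 modulo 103:
  71^0=1  71^1=71  71^2=97  71^3=89  71^4=36  71^5=84
  71^6=93  71^7=11  71^8=60  71^9=37  71^10=52  71^11=87
  71^12=100  71^13=96  71^14=18  71^15=42  71^16=98  71^17=57
  71^18=30  71^19=70  71^20=26  71^21=95  71^22=50  71^23=48
So 71^23 ≡ 48 (mod 103), giving e = 23.

23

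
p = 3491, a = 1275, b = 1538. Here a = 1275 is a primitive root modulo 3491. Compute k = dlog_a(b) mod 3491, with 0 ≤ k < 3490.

Baby-step giant-step with m = ceil(sqrt(3490)) = 60.
Baby table (1275^j mod 3491 for j=0..59):
  0:1  1:1275  2:2310  3:2337  4:1852  5:1384  6:1645  7:2775
  8:1742  9:774  10:2388  11:548  12:500  13:2138  14:2970  15:2506
  16:885  17:782  18:2115  19:1573  20:1741  21:2990  22:78  23:1702
  24:2139  25:754  26:1325  27:3222  28:2634  29:8  30:3218  31:1025
  32:1241  33:852  34:599  35:2687  36:1254  37:3463  38:2701  39:1649
  40:893  41:509  42:3140  43:2814  44:2593  45:98  46:2765  47:2956
  48:2111  49:3455  50:2974  51:624  52:3143  53:3148  54:2541  55:127
  56:1339  57:126  58:64  59:1307
Giant step factor: 1275^(-60) ≡ 2720 (mod 3491).
Scan 1538·2720^i mod 3491 for i = 0, 1, …:
  i=0: 1538   i=1: 1142   i=2: 2741   i=3: 2235
  i=4: 1369   i=5: 2274   i=6: 2719   i=7: 1742
Match at i=7, j=8: k = 7·60 + 8 = 428.

428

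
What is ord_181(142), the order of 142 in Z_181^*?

18

The order of 142 must divide p − 1 = 180 = 2^2 · 3^2 · 5.
Divisors: 1, 2, 3, 4, 5, 6, 9, 10, 12, 15, 18, 20, 30, 36, 45, 60, 90, 180.
Check each in increasing order: 142^1 ≡ 142;  142^2 ≡ 73;  142^3 ≡ 49;  142^4 ≡ 80;  142^5 ≡ 138;  142^6 ≡ 48;  142^9 ≡ 180;  142^10 ≡ 39;  142^12 ≡ 132;  142^15 ≡ 133;  142^18 ≡ 1.
Smallest exponent giving 1 is 18.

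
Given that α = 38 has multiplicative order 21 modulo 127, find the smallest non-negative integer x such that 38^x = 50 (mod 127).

4

Successive powers of 38 modulo 127:
  38^0=1  38^1=38  38^2=47  38^3=8  38^4=50
So 38^4 ≡ 50 (mod 127), giving x = 4.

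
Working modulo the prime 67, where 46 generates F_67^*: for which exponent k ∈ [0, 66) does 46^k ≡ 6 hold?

Baby-step giant-step with m = ceil(sqrt(66)) = 9.
Baby table (46^j mod 67 for j=0..8):
  0:1  1:46  2:39  3:52  4:47  5:18  6:24  7:32
  8:65
Giant step factor: 46^(-9) ≡ 8 (mod 67).
Scan 6·8^i mod 67 for i = 0, 1, …:
  i=0: 6   i=1: 48   i=2: 49   i=3: 57
  i=4: 54   i=5: 30   i=6: 39
Match at i=6, j=2: k = 6·9 + 2 = 56.

56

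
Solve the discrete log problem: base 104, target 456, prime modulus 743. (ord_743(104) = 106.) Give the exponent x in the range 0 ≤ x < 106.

Baby-step giant-step with m = ceil(sqrt(106)) = 11.
Baby table (104^j mod 743 for j=0..10):
  0:1  1:104  2:414  3:705  4:506  5:614  6:701  7:90
  8:444  9:110  10:295
Giant step factor: 104^(-11) ≡ 428 (mod 743).
Scan 456·428^i mod 743 for i = 0, 1, …:
  i=0: 456   i=1: 502   i=2: 129   i=3: 230
  i=4: 364   i=5: 505   i=6: 670   i=7: 705
Match at i=7, j=3: x = 7·11 + 3 = 80.

80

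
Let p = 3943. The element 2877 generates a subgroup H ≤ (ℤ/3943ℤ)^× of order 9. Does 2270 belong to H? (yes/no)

⟨2877⟩ has order 9; its elements mod 3943 are {1, 475, 591, 772, 874, 1135, 2297, 2807, 2877}.
2270 is not in this set.

no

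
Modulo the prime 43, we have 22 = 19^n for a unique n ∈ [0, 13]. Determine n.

3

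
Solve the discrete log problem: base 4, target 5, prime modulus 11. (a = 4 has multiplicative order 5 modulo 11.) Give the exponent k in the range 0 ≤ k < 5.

2

Successive powers of 4 modulo 11:
  4^0=1  4^1=4  4^2=5
So 4^2 ≡ 5 (mod 11), giving k = 2.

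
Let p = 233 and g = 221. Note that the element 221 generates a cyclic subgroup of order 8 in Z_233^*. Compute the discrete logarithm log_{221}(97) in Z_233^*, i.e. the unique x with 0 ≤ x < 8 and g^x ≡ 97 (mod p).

7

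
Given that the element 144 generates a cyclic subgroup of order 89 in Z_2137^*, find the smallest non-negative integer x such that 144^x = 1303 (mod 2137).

58

Baby-step giant-step with m = ceil(sqrt(89)) = 10.
Baby table (144^j mod 2137 for j=0..9):
  0:1  1:144  2:1503  3:595  4:200  5:1019  6:1420  7:1465
  8:1534  9:785
Giant step factor: 144^(-10) ≡ 1083 (mod 2137).
Scan 1303·1083^i mod 2137 for i = 0, 1, …:
  i=0: 1303   i=1: 729   i=2: 954   i=3: 1011
  i=4: 769   i=5: 1534
Match at i=5, j=8: x = 5·10 + 8 = 58.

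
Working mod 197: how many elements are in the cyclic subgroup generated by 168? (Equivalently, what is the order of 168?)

98

The order of 168 must divide p − 1 = 196 = 2^2 · 7^2.
Divisors: 1, 2, 4, 7, 14, 28, 49, 98, 196.
Check each in increasing order: 168^1 ≡ 168;  168^2 ≡ 53;  168^4 ≡ 51;  168^7 ≡ 19;  168^14 ≡ 164;  168^28 ≡ 104;  168^49 ≡ 196;  168^98 ≡ 1.
Smallest exponent giving 1 is 98.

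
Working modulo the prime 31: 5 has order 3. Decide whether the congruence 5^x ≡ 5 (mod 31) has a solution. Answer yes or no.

yes

⟨5⟩ has order 3; its elements mod 31 are {1, 5, 25}.
5 is in this set.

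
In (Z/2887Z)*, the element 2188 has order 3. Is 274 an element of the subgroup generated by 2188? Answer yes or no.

no

⟨2188⟩ has order 3; its elements mod 2887 are {1, 698, 2188}.
274 is not in this set.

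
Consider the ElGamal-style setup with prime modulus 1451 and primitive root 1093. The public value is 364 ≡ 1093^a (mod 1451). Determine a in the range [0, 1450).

312

Baby-step giant-step with m = ceil(sqrt(1450)) = 39.
Baby table (1093^j mod 1451 for j=0..38):
  0:1  1:1093  2:476  3:810  4:220  5:1045  6:248  7:1178
  8:517  9:642  10:873  11:882  12:562  13:493  14:528  15:1057
  16:305  17:1086  18:80  19:380  20:354  21:956  22:188  23:893
  24:977  25:1376  26:732  27:575  28:192  29:912  30:1430  31:263
  32:161  33:402  34:1184  35:1271  36:596  37:1380  38:751
Giant step factor: 1093^(-39) ≡ 295 (mod 1451).
Scan 364·295^i mod 1451 for i = 0, 1, …:
  i=0: 364   i=1: 6   i=2: 319   i=3: 1241
  i=4: 443   i=5: 95   i=6: 456   i=7: 1028
  i=8: 1
Match at i=8, j=0: a = 8·39 + 0 = 312.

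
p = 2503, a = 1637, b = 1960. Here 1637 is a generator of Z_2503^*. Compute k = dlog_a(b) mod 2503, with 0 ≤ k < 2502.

Baby-step giant-step with m = ceil(sqrt(2502)) = 51.
Baby table (1637^j mod 2503 for j=0..50):
  0:1  1:1637  2:1559  3:1526  4:68  5:1184  6:886  7:1145
  8:2121  9:416  10:176  11:267  12:1557  13:755  14:1956  15:635
  16:750  17:1280  18:349  19:629  20:940  21:1938  22:1205  23:221
  24:1345  25:1628  26:1844  27:10  28:1352  29:572  30:242  31:680
  32:1828  33:1351  34:1438  35:1186  36:1657  37:1760  38:167  39:552
  40:41  41:2039  42:1344  43:2494  44:285  45:987  46:1284  47:1891
  48:1859  49:2038  50:2210
Giant step factor: 1637^(-51) ≡ 1467 (mod 2503).
Scan 1960·1467^i mod 2503 for i = 0, 1, …:
  i=0: 1960   i=1: 1876   i=2: 1295   i=3: 2491
  i=4: 2420   i=5: 886
Match at i=5, j=6: k = 5·51 + 6 = 261.

261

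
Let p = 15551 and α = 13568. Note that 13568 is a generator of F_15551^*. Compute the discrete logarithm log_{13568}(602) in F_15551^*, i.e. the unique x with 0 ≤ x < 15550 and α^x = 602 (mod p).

Baby-step giant-step with m = ceil(sqrt(15550)) = 125.
Baby table (13568^j mod 15551 for j=0..124):
  0:1  1:13568  2:13437  3:8843  4:5859  5:13751  6:8221  7:10756
  8:6824  9:12929  10:5392  11:6752  12:195  13:2090  14:7647  15:13775
  16:7282  17:6673  18:1342  19:13586  20:8845  21:1893  22:9523  23:10356
  24:6923  25:3224  26:13820  27:11353  28:4849  29:10502  30:12874  31:5600
  32:14165  33:11462  34:6416  35:13341  36:12599  37:6640  38:4577  39:5593
  40:12495  41:10709  42:6719  43:3430  44:9648  45:11297  46:7040  47:4478
  48:15298  49:4067  50:6108  51:2065  52:10569  53:4421  54:3921  55:157
  56:15240  57:10224  58:4312  59:2354  60:12869  61:15515  62:9184  63:13900
  64:8223  65:6790  66:2596  67:15064  68:1559  69:3152  70:1086  71:8051
  72:5744  73:8531  74:2515  75:4626  76:1732  77:2215  78:8588  79:13892
  80:8536  81:8151  82:9607  83:14845  84:408  85:15139  86:8344  87:112
  88:11169  89:12048  90:10703  91:3066  92:563  93:3243  94:7245  95:2289
  96:1805  97:12966  98:9776  99:6289  100:815  101:1159  102:3251  103:6932
  104:928  105:10345  106:13185  107:10927  108:9853  109:9108  110:9098  111:13377
  112:3415  113:8291  114:11905  115:14354  116:9899  117:11196  118:5160  119:278
  120:8562  121:3246  122:1296  123:11498  124:12783
Giant step factor: 13568^(-125) ≡ 8930 (mod 15551).
Scan 602·8930^i mod 15551 for i = 0, 1, …:
  i=0: 602   i=1: 10765   i=2: 10719   i=3: 4265
  i=4: 2051   i=5: 11903   i=6: 2705   i=7: 4947
  i=8: 11870   i=9: 3484     …   i=114: 3550
  i=115: 8562
Match at i=115, j=120: x = 115·125 + 120 = 14495.

14495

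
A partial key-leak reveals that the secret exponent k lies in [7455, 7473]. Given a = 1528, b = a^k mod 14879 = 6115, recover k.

7467

Compute 1528^7455 mod 14879 = 11300, then multiply by 1528 repeatedly:
  1528^7455=11300  1528^7456=6760  1528^7457=3254  1528^7458=2526  1528^7459=6067
  1528^7460=759  1528^7461=14069  1528^7462=12156  1528^7463=5376  1528^7464=1320
  1528^7465=8295  1528^7466=12731  1528^7467=6115
Found 6115 at exponent 7467.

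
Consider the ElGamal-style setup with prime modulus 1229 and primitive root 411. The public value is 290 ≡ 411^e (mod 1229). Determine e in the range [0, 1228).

136

Baby-step giant-step with m = ceil(sqrt(1228)) = 36.
Baby table (411^j mod 1229 for j=0..35):
  0:1  1:411  2:548  3:321  4:428  5:161  6:1034  7:969
  8:63  9:84  10:112  11:559  12:1155  13:311  14:5  15:826
  16:282  17:376  18:911  19:805  20:254  21:1158  22:315  23:420
  24:560  25:337  26:859  27:326  28:25  29:443  30:181  31:651
  32:868  33:338  34:41  35:874
Giant step factor: 411^(-36) ≡ 785 (mod 1229).
Scan 290·785^i mod 1229 for i = 0, 1, …:
  i=0: 290   i=1: 285   i=2: 47   i=3: 25
Match at i=3, j=28: e = 3·36 + 28 = 136.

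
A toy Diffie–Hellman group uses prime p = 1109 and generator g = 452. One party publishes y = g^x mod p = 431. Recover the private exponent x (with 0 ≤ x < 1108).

745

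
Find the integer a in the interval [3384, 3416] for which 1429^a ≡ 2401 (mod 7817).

Compute 1429^3384 mod 7817 = 2568, then multiply by 1429 repeatedly:
  1429^3384=2568  1429^3385=3499  1429^3386=5008  1429^3387=3877  1429^3388=5797
  1429^3389=5710  1429^3390=6459  1429^3391=5851  1429^3392=4706  1429^3393=2254
  1429^3394=362  1429^3395=1376  1429^3396=4237  1429^3397=4315  1429^3398=6339
  1429^3399=6345  1429^3400=7102  1429^3401=2292  1429^3402=7762  1429^3403=7392
  1429^3404=2401
Found 2401 at exponent 3404.

3404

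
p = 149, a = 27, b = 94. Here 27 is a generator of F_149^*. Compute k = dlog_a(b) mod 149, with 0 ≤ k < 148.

Baby-step giant-step with m = ceil(sqrt(148)) = 13.
Baby table (27^j mod 149 for j=0..12):
  0:1  1:27  2:133  3:15  4:107  5:58  6:76  7:115
  8:125  9:97  10:86  11:87  12:114
Giant step factor: 27^(-13) ≡ 111 (mod 149).
Scan 94·111^i mod 149 for i = 0, 1, …:
  i=0: 94   i=1: 4   i=2: 146   i=3: 114
Match at i=3, j=12: k = 3·13 + 12 = 51.

51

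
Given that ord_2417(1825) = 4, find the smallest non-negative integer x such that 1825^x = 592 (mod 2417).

3

Successive powers of 1825 modulo 2417:
  1825^0=1  1825^1=1825  1825^2=2416  1825^3=592
So 1825^3 ≡ 592 (mod 2417), giving x = 3.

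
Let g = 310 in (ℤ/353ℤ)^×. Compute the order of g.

176

The order of 310 must divide p − 1 = 352 = 2^5 · 11.
Divisors: 1, 2, 4, 8, 11, 16, 22, 32, 44, 88, 176, 352.
Check each in increasing order: 310^1 ≡ 310;  310^2 ≡ 84;  310^4 ≡ 349;  310^8 ≡ 16;  310^11 ≡ 100;  310^16 ≡ 256;  310^22 ≡ 116;  310^32 ≡ 231;  310^44 ≡ 42;  310^88 ≡ 352;  310^176 ≡ 1.
Smallest exponent giving 1 is 176.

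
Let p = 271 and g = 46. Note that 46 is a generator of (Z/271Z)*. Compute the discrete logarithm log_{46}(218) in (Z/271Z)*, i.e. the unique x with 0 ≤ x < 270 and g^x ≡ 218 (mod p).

269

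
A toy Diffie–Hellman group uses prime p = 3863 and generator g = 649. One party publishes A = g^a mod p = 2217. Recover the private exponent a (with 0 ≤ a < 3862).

Baby-step giant-step with m = ceil(sqrt(3862)) = 63.
Baby table (649^j mod 3863 for j=0..62):
  0:1  1:649  2:134  3:1980  4:2504  5:2636  6:3318  7:1691
  8:367  9:2540  10:2822  11:416  12:3437  13:1662  14:861  15:2517
  16:3347  17:1197  18:390  19:2015  20:2041  21:3463  22:3084  23:482
  24:3778  25:2780  26:199  27:1672  28:3488  29:3857  30:3832  31:3059
  32:3572  33:428  34:3499  35:3270  36:1443  37:1661  38:212  39:2383
  40:1367  41:2556  42:1617  43:2560  44:350  45:3096  46:544  47:1523
  48:3362  49:3206  50:2400  51:811  52:971  53:510  54:2635  55:2669
  56:1557  57:2250  58:36  59:186  60:961  61:1746  62:1295
Giant step factor: 649^(-63) ≡ 2379 (mod 3863).
Scan 2217·2379^i mod 3863 for i = 0, 1, …:
  i=0: 2217   i=1: 1248   i=2: 2208   i=3: 3015
  i=4: 2957   i=5: 180   i=6: 3290   i=7: 472
  i=8: 2618   i=9: 1066   i=10: 1886   i=11: 1851
  i=12: 3572
Match at i=12, j=32: a = 12·63 + 32 = 788.

788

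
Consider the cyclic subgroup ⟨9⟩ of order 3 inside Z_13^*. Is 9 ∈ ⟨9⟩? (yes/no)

9 ∈ ⟨9⟩ iff 9^3 ≡ 1 (mod 13), since |⟨9⟩| = 3.
9^3 mod 13 = 1.
Since 1 = 1, 9 lies in the subgroup.

yes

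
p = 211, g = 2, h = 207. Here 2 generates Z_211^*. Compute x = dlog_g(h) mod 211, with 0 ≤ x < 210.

107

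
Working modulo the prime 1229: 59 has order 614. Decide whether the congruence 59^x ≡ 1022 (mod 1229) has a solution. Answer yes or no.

no

1022 ∈ ⟨59⟩ iff 1022^614 ≡ 1 (mod 1229), since |⟨59⟩| = 614.
1022^614 mod 1229 = 1228.
Since 1228 ≠ 1, 1022 does not lie in the subgroup.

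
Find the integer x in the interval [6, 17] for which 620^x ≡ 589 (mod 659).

9

Compute 620^6 mod 659 = 81, then multiply by 620 repeatedly:
  620^6=81  620^7=136  620^8=627  620^9=589
Found 589 at exponent 9.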